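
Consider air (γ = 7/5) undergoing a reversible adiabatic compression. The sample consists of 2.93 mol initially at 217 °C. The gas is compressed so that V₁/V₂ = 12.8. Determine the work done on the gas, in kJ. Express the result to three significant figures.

W ≈ 52.9 kJ

For a reversible adiabat TV^(γ−1) is constant, so T₂ = T₁ (V₁/V₂)^(γ−1).
T₁ = 217 °C = 490.1 K.
T₂ = 490.1 × 12.8^(2/5) = 1359 K.
Q = 0, so ΔU = W_on_gas = nCᵥΔT with Cᵥ = R/(γ−1) = 20.79 J/(mol·K).
ΔU = 2.93 × 20.79 × (1359 − 490.1) = 52910 J.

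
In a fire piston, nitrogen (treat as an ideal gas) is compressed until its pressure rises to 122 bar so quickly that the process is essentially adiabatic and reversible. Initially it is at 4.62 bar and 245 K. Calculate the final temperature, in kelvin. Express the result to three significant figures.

T₂ ≈ 624 K

Adiabatic: T₂/T₁ = (P₂/P₁)^((γ−1)/γ).
For a diatomic ideal gas γ = 7/5, so (γ−1)/γ = 2/7.
T₂ = 245 × (122/4.62)^(2/7) = 624.3 K.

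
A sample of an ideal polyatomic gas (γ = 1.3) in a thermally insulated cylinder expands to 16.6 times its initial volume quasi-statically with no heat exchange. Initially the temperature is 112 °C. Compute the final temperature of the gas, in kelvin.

T₂ ≈ 166 K

Adiabatic: T₁V₁^(γ−1) = T₂V₂^(γ−1) ⇒ T₂ = T₁ (V₁/V₂)^(γ−1).
T₁ = 112 °C = 385.1 K.
T₂ = 385.1 × (1/16.6)^(0.3) = 165.8 K.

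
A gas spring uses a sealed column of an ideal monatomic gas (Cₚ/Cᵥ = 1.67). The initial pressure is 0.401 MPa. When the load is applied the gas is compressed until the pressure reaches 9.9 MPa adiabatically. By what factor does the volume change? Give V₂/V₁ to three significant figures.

From PV^γ = const, V₂/V₁ = (P₁/P₂)^(1/γ).
V₂/V₁ = (0.401/9.9)^(0.599) = 0.1466.

V₂/V₁ ≈ 0.147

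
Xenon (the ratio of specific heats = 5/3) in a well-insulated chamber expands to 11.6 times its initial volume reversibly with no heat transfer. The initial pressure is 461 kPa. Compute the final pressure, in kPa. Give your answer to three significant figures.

Adiabatic: P₁V₁^γ = P₂V₂^γ ⇒ P₂ = P₁ (V₁/V₂)^γ.
P₂ = 461 × (1/11.6)^(5/3) = 7.755 kPa.

P₂ ≈ 7.76 kPa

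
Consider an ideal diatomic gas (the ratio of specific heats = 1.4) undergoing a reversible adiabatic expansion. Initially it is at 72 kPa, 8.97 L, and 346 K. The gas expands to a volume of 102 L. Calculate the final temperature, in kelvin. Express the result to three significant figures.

T₂ ≈ 131 K

Adiabatic: T₁V₁^(γ−1) = T₂V₂^(γ−1) ⇒ T₂ = T₁ (V₁/V₂)^(γ−1).
T₂ = 346 × (8.97/102)^(0.4) = 130.8 K.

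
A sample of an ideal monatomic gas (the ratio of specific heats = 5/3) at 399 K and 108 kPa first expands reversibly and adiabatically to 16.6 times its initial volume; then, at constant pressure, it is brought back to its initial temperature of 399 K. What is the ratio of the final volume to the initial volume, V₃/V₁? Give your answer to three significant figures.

Adiabatic step: V₂/V₁ = 16.6; T₂ = T₁·(1/16.6)^(2/3) = 61.32 K.
Isobaric step: V₃/V₂ = T₃/T₂ = 399/61.32.
V₃/V₁ = (V₂/V₁)(V₃/V₂) = 16.6 × (399/61.32) = 108.

V₃/V₁ ≈ 108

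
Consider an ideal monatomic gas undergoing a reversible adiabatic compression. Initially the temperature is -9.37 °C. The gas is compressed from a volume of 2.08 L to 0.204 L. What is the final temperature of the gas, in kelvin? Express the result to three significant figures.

T₂ ≈ 1240 K

Adiabatic: T₁V₁^(γ−1) = T₂V₂^(γ−1) ⇒ T₂ = T₁ (V₁/V₂)^(γ−1).
For a monatomic ideal gas γ = 5/3, so γ−1 = 2/3.
T₁ = -9.37 °C = 263.8 K.
T₂ = 263.8 × (2.08/0.204)^(2/3) = 1240 K.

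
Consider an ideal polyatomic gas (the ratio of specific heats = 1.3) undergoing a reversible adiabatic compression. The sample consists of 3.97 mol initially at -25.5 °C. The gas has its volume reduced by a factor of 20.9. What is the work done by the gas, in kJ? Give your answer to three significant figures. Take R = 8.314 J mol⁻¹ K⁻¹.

W ≈ -40.6 kJ

Adiabatic: T₁V₁^(γ−1) = T₂V₂^(γ−1) ⇒ T₂ = T₁ (V₁/V₂)^(γ−1).
T₁ = -25.5 °C = 247.6 K.
T₂ = 247.6 × 20.9^(0.3) = 616.4 K.
Q = 0, so ΔU = W_on_gas = nCᵥΔT with Cᵥ = R/(γ−1) = 27.71 J/(mol·K).
ΔU = 3.97 × 27.71 × (616.4 − 247.6) = 40570 J.
Work done by the gas = −ΔU = -40570 J.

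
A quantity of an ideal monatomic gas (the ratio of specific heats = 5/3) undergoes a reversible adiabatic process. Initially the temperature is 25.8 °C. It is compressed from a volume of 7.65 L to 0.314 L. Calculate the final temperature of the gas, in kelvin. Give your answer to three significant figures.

Adiabatic: T₁V₁^(γ−1) = T₂V₂^(γ−1) ⇒ T₂ = T₁ (V₁/V₂)^(γ−1).
T₁ = 25.8 °C = 298.9 K.
T₂ = 298.9 × (7.65/0.314)^(2/3) = 2512 K.

T₂ ≈ 2510 K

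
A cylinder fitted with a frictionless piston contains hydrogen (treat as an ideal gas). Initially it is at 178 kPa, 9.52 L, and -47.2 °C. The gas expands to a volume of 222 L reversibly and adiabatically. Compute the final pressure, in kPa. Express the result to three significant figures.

P₂ ≈ 2.17 kPa

Since PV^γ is constant along a reversible adiabat, P₂ = P₁ (V₁/V₂)^γ.
γ = 7/5 for a diatomic ideal gas.
P₂ = 178 × (9.52/222)^(7/5) = 2.166 kPa.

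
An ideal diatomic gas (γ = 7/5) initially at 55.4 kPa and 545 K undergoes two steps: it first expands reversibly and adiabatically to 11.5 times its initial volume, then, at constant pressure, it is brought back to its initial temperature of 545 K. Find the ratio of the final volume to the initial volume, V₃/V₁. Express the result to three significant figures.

V₃/V₁ ≈ 30.5

Adiabatic step: V₂/V₁ = 11.5; T₂ = T₁·(1/11.5)^(2/5) = 205.2 K.
Isobaric step: V₃/V₂ = T₃/T₂ = 545/205.2.
V₃/V₁ = (V₂/V₁)(V₃/V₂) = 11.5 × (545/205.2) = 30.55.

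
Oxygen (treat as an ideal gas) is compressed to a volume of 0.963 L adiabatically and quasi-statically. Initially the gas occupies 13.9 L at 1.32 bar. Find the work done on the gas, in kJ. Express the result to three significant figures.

W ≈ 8.76 kJ

γ = 7/5 for a diatomic ideal gas.
P₂ = P₁(V₁/V₂)^γ = 1.32×(13.9/0.963)^(7/5) = 55.43 bar.
For a reversible adiabat, W_by_gas = (P₁V₁ − P₂V₂)/(γ−1).
W_by = (132000×0.0139 − 5.543×10^6×0.000963) / (2/5) = -8757 J.
W_on_gas = −W_by = 8757 J.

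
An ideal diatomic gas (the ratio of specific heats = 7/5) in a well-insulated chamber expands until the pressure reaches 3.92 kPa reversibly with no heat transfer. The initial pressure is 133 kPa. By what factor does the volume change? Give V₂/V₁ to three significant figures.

V₂/V₁ ≈ 12.4

From PV^γ = const, V₂/V₁ = (P₁/P₂)^(1/γ).
V₂/V₁ = (133/3.92)^(5/7) = 12.4.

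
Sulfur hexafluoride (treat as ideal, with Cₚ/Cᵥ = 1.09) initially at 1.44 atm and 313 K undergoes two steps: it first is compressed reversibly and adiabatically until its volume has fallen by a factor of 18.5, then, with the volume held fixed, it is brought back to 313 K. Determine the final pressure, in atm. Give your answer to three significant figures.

Adiabatic step (PV^γ = const): P₂ = 1.44×18.5^(1.09) = 34.64 atm; T₂ = 313×18.5^(0.09) = 407 K.
Isochoric: P₃ = P₂(T₃/T₂) = 34.64 × (313/407) = 26.64 atm.

P₃ ≈ 26.6 atm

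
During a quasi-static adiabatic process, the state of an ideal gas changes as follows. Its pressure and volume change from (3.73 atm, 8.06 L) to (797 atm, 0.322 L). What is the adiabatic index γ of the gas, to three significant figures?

γ ≈ 1.67

PV^γ = const ⇒ γ = ln(P₂/P₁) / ln(V₁/V₂).
γ = ln(797/3.73) / ln(8.06/0.322) = 1.666.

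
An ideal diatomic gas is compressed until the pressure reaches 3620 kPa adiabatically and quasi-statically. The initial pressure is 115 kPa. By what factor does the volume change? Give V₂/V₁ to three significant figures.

V₂/V₁ ≈ 0.0851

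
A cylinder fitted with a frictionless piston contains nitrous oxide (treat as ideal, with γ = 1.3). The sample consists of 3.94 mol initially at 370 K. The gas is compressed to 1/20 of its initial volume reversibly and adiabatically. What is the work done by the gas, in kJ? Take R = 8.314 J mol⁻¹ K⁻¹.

Adiabatic: T₁V₁^(γ−1) = T₂V₂^(γ−1) ⇒ T₂ = T₁ (V₁/V₂)^(γ−1).
T₂ = 370 × 20^(0.3) = 908.9 K.
Q = 0, so ΔU = W_on_gas = nCᵥΔT with Cᵥ = R/(γ−1) = 27.71 J/(mol·K).
ΔU = 3.94 × 27.71 × (908.9 − 370) = 58840 J.
Work done by the gas = −ΔU = -58840 J.

W ≈ -58.8 kJ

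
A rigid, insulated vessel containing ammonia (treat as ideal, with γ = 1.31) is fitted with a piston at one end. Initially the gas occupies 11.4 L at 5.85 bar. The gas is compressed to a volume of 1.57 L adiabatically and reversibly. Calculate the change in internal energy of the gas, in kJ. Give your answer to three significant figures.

ΔU ≈ 18.3 kJ

P₂ = P₁(V₁/V₂)^γ = 5.85×(11.4/1.57)^(1.31) = 78.54 bar.
For a reversible adiabat, W_by_gas = (P₁V₁ − P₂V₂)/(γ−1).
W_by = (585000×0.0114 − 7.854×10^6×0.00157) / (0.31) = -18260 J.
Q = 0 ⇒ ΔU = −W_by = 18260 J.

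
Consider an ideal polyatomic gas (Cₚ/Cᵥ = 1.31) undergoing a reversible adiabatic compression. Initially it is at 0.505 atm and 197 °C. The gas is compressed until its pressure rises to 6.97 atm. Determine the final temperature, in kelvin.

T₂ ≈ 875 K

Adiabatic: T₂/T₁ = (P₂/P₁)^((γ−1)/γ).
T₁ = 197 °C = 470.1 K.
T₂ = 470.1 × (6.97/0.505)^(0.237) = 875 K.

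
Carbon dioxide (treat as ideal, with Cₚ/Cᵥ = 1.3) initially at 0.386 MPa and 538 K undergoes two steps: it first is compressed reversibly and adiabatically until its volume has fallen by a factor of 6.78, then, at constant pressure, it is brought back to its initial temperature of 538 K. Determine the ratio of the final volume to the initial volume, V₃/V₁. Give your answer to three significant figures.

Adiabatic step: V₂/V₁ = 0.1475; T₂ = T₁·6.78^(0.3) = 955.3 K.
Isobaric step: V₃/V₂ = T₃/T₂ = 538/955.3.
V₃/V₁ = (V₂/V₁)(V₃/V₂) = 0.1475 × (538/955.3) = 0.08306.

V₃/V₁ ≈ 0.0831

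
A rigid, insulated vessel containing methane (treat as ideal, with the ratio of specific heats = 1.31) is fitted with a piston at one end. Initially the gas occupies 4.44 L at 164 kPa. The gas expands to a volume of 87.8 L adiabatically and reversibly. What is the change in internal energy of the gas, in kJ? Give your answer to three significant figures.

ΔU ≈ -1.42 kJ

P₂ = P₁(V₁/V₂)^γ = 164×(4.44/87.8)^(1.31) = 3.288 kPa.
For a reversible adiabat, W_by_gas = (P₁V₁ − P₂V₂)/(γ−1).
W_by = (164000×0.00444 − 3288×0.0878) / (0.31) = 1418 J.
Q = 0 ⇒ ΔU = −W_by = -1418 J.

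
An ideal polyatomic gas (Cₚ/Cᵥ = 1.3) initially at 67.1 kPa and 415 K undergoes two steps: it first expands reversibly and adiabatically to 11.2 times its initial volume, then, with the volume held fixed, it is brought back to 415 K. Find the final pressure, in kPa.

P₃ ≈ 5.99 kPa

Adiabatic step (PV^γ = const): P₂ = 67.1×(1/11.2)^(1.3) = 2.902 kPa; T₂ = 415×(1/11.2)^(0.3) = 201 K.
Isochoric: P₃ = P₂(T₃/T₂) = 2.902 × (415/201) = 5.991 kPa.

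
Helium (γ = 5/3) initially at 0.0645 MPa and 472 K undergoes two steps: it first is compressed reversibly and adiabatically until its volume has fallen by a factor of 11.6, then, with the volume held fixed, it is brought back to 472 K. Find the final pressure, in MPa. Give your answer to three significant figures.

P₃ ≈ 0.748 MPa

Adiabatic step (PV^γ = const): P₂ = 0.0645×11.6^(5/3) = 3.834 MPa; T₂ = 472×11.6^(2/3) = 2419 K.
Isochoric: P₃ = P₂(T₃/T₂) = 3.834 × (472/2419) = 0.7482 MPa.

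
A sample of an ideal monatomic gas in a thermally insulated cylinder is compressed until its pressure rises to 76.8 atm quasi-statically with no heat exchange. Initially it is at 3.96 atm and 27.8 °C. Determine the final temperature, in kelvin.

T₂ ≈ 985 K

Adiabatic: T₂/T₁ = (P₂/P₁)^((γ−1)/γ).
For a monatomic ideal gas γ = 5/3, so (γ−1)/γ = 2/5.
T₁ = 27.8 °C = 300.9 K.
T₂ = 300.9 × (76.8/3.96)^(2/5) = 985.3 K.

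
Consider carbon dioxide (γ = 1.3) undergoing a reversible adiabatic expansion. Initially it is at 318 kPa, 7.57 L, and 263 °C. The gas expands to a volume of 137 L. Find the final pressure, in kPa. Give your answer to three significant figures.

Since PV^γ is constant along a reversible adiabat, P₂ = P₁ (V₁/V₂)^γ.
P₂ = 318 × (7.57/137)^(1.3) = 7.371 kPa.

P₂ ≈ 7.37 kPa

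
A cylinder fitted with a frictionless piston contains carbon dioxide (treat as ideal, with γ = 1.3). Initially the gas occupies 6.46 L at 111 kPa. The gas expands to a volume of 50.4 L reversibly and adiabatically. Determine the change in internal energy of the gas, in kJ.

ΔU ≈ -1.10 kJ

P₂ = P₁(V₁/V₂)^γ = 111×(6.46/50.4)^(1.3) = 7.682 kPa.
For a reversible adiabat, W_by_gas = (P₁V₁ − P₂V₂)/(γ−1).
W_by = (111000×0.00646 − 7682×0.0504) / (0.3) = 1100 J.
Q = 0 ⇒ ΔU = −W_by = -1100 J.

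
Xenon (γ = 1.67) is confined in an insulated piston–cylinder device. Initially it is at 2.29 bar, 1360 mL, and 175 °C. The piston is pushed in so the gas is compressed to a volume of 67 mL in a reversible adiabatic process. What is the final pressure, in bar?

P₂ ≈ 349 bar

Adiabatic: P₁V₁^γ = P₂V₂^γ ⇒ P₂ = P₁ (V₁/V₂)^γ.
P₂ = 2.29 × (1360/67)^(1.67) = 349.4 bar.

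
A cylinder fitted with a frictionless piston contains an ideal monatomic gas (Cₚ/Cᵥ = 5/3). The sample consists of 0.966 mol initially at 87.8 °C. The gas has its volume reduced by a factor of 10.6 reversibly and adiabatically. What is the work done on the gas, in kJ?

For a reversible adiabat TV^(γ−1) is constant, so T₂ = T₁ (V₁/V₂)^(γ−1).
T₁ = 87.8 °C = 360.9 K.
T₂ = 360.9 × 10.6^(2/3) = 1742 K.
Q = 0, so ΔU = W_on_gas = nCᵥΔT with Cᵥ = R/(γ−1) = 12.47 J/(mol·K).
ΔU = 0.966 × 12.47 × (1742 − 360.9) = 16630 J.

W ≈ 16.6 kJ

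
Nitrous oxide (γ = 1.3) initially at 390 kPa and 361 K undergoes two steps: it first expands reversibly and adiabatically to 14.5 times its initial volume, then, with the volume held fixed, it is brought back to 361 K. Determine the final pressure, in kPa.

P₃ ≈ 26.9 kPa

Adiabatic step (PV^γ = const): P₂ = 390×(1/14.5)^(1.3) = 12.06 kPa; T₂ = 361×(1/14.5)^(0.3) = 161.8 K.
Isochoric: P₃ = P₂(T₃/T₂) = 12.06 × (361/161.8) = 26.9 kPa.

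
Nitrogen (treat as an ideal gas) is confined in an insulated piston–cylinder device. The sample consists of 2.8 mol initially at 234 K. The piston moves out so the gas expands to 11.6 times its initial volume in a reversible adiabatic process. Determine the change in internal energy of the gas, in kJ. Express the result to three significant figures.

ΔU ≈ -8.51 kJ

Adiabatic: T₁V₁^(γ−1) = T₂V₂^(γ−1) ⇒ T₂ = T₁ (V₁/V₂)^(γ−1).
γ = 7/5 for a diatomic ideal gas, so γ−1 = 2/5.
T₂ = 234 × (1/11.6)^(2/5) = 87.79 K.
Q = 0, so ΔU = W_on_gas = nCᵥΔT with Cᵥ = R/(γ−1) = 20.79 J/(mol·K).
ΔU = 2.8 × 20.79 × (87.79 − 234) = -8509 J.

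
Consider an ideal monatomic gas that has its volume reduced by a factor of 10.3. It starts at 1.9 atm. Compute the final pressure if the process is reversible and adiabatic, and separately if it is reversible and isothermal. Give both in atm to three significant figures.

For a monatomic ideal gas γ = 5/3.
Isothermal: P₂ = P₁(V₁/V₂) = 1.9×10.3 = 19.57 atm.
Adiabatic: P₂ = P₁(V₁/V₂)^γ = 1.9×10.3^(5/3) = 92.64 atm.

adiabatic: 92.6 atm; isothermal: 19.6 atm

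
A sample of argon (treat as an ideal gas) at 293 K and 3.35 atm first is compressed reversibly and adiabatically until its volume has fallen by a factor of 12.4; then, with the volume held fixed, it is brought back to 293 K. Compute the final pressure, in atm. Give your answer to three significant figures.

P₃ ≈ 41.5 atm

For a monatomic ideal gas γ = 5/3.
Adiabatic step (PV^γ = const): P₂ = 3.35×12.4^(5/3) = 222.5 atm; T₂ = 293×12.4^(2/3) = 1570 K.
Isochoric: P₃ = P₂(T₃/T₂) = 222.5 × (293/1570) = 41.54 atm.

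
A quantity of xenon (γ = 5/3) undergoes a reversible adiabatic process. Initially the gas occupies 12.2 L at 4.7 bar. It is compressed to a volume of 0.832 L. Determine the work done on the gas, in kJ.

W ≈ 42.9 kJ

P₂ = P₁(V₁/V₂)^γ = 4.7×(12.2/0.832)^(5/3) = 412.9 bar.
For a reversible adiabat, W_by_gas = (P₁V₁ − P₂V₂)/(γ−1).
W_by = (470000×0.0122 − 4.129×10^7×0.000832) / (2/3) = -42930 J.
W_on_gas = −W_by = 42930 J.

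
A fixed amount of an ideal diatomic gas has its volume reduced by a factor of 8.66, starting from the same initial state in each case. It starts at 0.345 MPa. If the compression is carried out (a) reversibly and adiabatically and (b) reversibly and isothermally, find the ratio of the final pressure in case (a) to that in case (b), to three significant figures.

P_adiabatic / P_isothermal ≈ 2.37

For a diatomic ideal gas γ = 7/5.
Isothermal: P_b = P₁(V₁/V₂) = 0.345×8.66.
Adiabatic: P_a = P₁(V₁/V₂)^γ = 0.345×8.66^(7/5).
P_a/P_b = (V₁/V₂)^(γ−1) = 8.66^(2/5) = 2.371.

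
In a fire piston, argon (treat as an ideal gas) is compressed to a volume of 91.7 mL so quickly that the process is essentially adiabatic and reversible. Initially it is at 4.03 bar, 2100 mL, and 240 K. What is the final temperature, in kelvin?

T₂ ≈ 1940 K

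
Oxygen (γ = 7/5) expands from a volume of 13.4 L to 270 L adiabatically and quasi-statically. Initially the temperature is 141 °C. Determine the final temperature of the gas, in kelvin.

T₂ ≈ 125 K

Adiabatic: T₁V₁^(γ−1) = T₂V₂^(γ−1) ⇒ T₂ = T₁ (V₁/V₂)^(γ−1).
T₁ = 141 °C = 414.1 K.
T₂ = 414.1 × (13.4/270)^(2/5) = 124.6 K.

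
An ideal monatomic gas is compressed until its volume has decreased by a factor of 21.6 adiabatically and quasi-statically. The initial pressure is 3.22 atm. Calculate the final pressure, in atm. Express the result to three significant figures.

Since PV^γ is constant along a reversible adiabat, P₂ = P₁ (V₁/V₂)^γ.
For a monatomic ideal gas γ = 5/3.
P₂ = 3.22 × 21.6^(5/3) = 539.4 atm.

P₂ ≈ 539 atm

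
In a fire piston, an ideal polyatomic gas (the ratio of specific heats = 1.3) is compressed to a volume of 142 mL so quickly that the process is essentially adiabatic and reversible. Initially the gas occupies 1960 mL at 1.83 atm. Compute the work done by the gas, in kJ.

P₂ = P₁(V₁/V₂)^γ = 1.83×(1960/142)^(1.3) = 55.51 atm.
For a reversible adiabat, W_by_gas = (P₁V₁ − P₂V₂)/(γ−1).
W_by = (185400×0.00196 − 5.625×10^6×0.000142) / (0.3) = -1451 J.

W ≈ -1.45 kJ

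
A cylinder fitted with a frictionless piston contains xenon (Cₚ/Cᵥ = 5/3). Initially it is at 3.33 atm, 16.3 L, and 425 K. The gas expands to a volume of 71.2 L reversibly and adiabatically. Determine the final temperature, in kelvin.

T₂ ≈ 159 K

Adiabatic: T₁V₁^(γ−1) = T₂V₂^(γ−1) ⇒ T₂ = T₁ (V₁/V₂)^(γ−1).
T₂ = 425 × (16.3/71.2)^(2/3) = 159 K.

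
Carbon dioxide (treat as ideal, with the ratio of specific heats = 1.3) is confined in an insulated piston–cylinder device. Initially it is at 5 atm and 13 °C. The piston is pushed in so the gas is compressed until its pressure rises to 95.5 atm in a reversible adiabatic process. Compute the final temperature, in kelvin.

Along an adiabat T P^((1−γ)/γ) is constant, so T₂ = T₁ (P₂/P₁)^((γ−1)/γ).
T₁ = 13 °C = 286.1 K.
T₂ = 286.1 × (95.5/5)^(0.231) = 565.2 K.

T₂ ≈ 565 K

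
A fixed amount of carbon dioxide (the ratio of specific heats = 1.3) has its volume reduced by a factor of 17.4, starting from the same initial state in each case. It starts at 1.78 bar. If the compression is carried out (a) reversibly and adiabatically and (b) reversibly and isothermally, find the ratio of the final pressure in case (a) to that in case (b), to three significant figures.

P_adiabatic / P_isothermal ≈ 2.36

Isothermal: P_b = P₁(V₁/V₂) = 1.78×17.4.
Adiabatic: P_a = P₁(V₁/V₂)^γ = 1.78×17.4^(1.3).
P_a/P_b = (V₁/V₂)^(γ−1) = 17.4^(0.3) = 2.356.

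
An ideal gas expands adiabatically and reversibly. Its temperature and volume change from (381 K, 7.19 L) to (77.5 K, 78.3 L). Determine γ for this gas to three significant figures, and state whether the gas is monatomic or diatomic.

γ ≈ 1.67; monatomic

TV^(γ−1) = const ⇒ γ − 1 = ln(T₂/T₁) / ln(V₁/V₂).
γ = 1 + ln(77.5/381) / ln(7.19/78.3) = 1.667.
γ ≈ 1.67 is close to 5/3, so the gas is monatomic.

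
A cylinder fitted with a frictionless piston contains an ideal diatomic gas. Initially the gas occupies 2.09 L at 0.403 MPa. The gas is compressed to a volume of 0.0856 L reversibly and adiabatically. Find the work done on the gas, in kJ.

W ≈ 5.45 kJ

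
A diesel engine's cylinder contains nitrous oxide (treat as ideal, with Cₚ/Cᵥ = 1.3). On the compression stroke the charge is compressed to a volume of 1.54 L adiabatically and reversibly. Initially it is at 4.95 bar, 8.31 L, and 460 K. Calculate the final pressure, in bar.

Adiabatic: P₁V₁^γ = P₂V₂^γ ⇒ P₂ = P₁ (V₁/V₂)^γ.
P₂ = 4.95 × (8.31/1.54)^(1.3) = 44.29 bar.

P₂ ≈ 44.3 bar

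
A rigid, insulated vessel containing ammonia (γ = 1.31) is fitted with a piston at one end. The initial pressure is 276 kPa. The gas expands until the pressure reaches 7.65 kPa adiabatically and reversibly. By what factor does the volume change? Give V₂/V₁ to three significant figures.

V₂/V₁ ≈ 15.4

From PV^γ = const, V₂/V₁ = (P₁/P₂)^(1/γ).
V₂/V₁ = (276/7.65)^(0.763) = 15.44.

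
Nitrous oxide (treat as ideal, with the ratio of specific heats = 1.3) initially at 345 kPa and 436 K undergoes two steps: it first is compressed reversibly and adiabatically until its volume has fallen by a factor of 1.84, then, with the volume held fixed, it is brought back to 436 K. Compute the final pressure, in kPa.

P₃ ≈ 635 kPa

Adiabatic step (PV^γ = const): P₂ = 345×1.84^(1.3) = 762.2 kPa; T₂ = 436×1.84^(0.3) = 523.5 K.
Isochoric: P₃ = P₂(T₃/T₂) = 762.2 × (436/523.5) = 634.8 kPa.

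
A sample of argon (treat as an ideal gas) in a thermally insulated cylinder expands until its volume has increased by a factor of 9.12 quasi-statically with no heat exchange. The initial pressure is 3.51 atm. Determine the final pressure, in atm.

P₂ ≈ 0.0882 atm

Adiabatic: P₁V₁^γ = P₂V₂^γ ⇒ P₂ = P₁ (V₁/V₂)^γ.
For a monatomic ideal gas γ = 5/3.
P₂ = 3.51 × (1/9.12)^(5/3) = 0.08817 atm.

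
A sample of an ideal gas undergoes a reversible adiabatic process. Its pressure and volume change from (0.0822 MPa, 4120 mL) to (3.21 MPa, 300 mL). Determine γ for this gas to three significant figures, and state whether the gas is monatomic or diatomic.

γ ≈ 1.40; diatomic

PV^γ = const ⇒ γ = ln(P₂/P₁) / ln(V₁/V₂).
γ = ln(3.21/0.0822) / ln(4120/300) = 1.399.
γ ≈ 1.40 is close to 7/5, so the gas is diatomic.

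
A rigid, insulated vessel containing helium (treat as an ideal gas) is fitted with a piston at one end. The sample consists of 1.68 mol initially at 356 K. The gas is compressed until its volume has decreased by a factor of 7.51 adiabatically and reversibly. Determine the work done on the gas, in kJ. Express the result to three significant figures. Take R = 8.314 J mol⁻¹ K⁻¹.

W ≈ 21.1 kJ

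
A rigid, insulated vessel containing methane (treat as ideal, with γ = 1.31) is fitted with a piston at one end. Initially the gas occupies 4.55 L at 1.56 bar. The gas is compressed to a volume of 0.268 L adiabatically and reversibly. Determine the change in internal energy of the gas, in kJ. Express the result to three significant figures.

ΔU ≈ 3.22 kJ

P₂ = P₁(V₁/V₂)^γ = 1.56×(4.55/0.268)^(1.31) = 63.72 bar.
For a reversible adiabat, W_by_gas = (P₁V₁ − P₂V₂)/(γ−1).
W_by = (156000×0.00455 − 6.372×10^6×0.000268) / (0.31) = -3219 J.
Q = 0 ⇒ ΔU = −W_by = 3219 J.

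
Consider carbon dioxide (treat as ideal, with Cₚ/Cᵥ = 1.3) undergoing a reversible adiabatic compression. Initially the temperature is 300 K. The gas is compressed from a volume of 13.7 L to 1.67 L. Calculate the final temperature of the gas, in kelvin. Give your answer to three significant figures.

T₂ ≈ 564 K

For a reversible adiabat TV^(γ−1) is constant, so T₂ = T₁ (V₁/V₂)^(γ−1).
T₂ = 300 × (13.7/1.67)^(0.3) = 564.1 K.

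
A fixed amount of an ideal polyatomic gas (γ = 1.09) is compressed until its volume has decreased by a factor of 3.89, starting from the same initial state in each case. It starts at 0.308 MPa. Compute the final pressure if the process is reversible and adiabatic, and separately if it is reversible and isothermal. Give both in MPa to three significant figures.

adiabatic: 1.35 MPa; isothermal: 1.20 MPa

Isothermal: P₂ = P₁(V₁/V₂) = 0.308×3.89 = 1.198 MPa.
Adiabatic: P₂ = P₁(V₁/V₂)^γ = 0.308×3.89^(1.09) = 1.354 MPa.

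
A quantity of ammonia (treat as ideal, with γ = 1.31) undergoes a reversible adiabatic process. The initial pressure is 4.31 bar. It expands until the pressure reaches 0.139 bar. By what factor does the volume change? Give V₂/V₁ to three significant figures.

From PV^γ = const, V₂/V₁ = (P₁/P₂)^(1/γ).
V₂/V₁ = (4.31/0.139)^(0.763) = 13.76.

V₂/V₁ ≈ 13.8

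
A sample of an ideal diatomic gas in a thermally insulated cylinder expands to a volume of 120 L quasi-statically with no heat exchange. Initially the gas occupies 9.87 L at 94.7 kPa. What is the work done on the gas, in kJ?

W ≈ -1.48 kJ

γ = 7/5 for a diatomic ideal gas.
P₂ = P₁(V₁/V₂)^γ = 94.7×(9.87/120)^(7/5) = 2.868 kPa.
For a reversible adiabat, W_by_gas = (P₁V₁ − P₂V₂)/(γ−1).
W_by = (94700×0.00987 − 2868×0.12) / (2/5) = 1476 J.
W_on_gas = −W_by = -1476 J.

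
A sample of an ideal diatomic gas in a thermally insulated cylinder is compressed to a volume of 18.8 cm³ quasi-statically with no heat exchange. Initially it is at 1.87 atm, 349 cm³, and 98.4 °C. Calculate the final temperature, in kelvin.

T₂ ≈ 1200 K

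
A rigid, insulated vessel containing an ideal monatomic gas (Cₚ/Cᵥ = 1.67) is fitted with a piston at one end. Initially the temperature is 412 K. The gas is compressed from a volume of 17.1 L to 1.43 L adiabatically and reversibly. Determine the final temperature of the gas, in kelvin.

Adiabatic: T₁V₁^(γ−1) = T₂V₂^(γ−1) ⇒ T₂ = T₁ (V₁/V₂)^(γ−1).
T₂ = 412 × (17.1/1.43)^(0.67) = 2172 K.

T₂ ≈ 2170 K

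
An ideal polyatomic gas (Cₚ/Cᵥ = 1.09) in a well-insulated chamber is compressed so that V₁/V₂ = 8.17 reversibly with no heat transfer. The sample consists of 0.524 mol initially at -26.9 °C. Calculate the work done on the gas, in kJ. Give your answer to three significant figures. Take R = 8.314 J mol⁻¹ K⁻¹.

W ≈ 2.48 kJ

For a reversible adiabat TV^(γ−1) is constant, so T₂ = T₁ (V₁/V₂)^(γ−1).
T₁ = -26.9 °C = 246.2 K.
T₂ = 246.2 × 8.17^(0.09) = 297.5 K.
Q = 0, so ΔU = W_on_gas = nCᵥΔT with Cᵥ = R/(γ−1) = 92.38 J/(mol·K).
ΔU = 0.524 × 92.38 × (297.5 − 246.2) = 2480 J.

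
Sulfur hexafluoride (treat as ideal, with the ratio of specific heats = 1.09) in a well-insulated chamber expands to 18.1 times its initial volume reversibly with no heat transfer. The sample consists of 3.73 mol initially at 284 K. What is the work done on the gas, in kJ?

For a reversible adiabat TV^(γ−1) is constant, so T₂ = T₁ (V₁/V₂)^(γ−1).
T₂ = 284 × (1/18.1)^(0.09) = 218.8 K.
Q = 0, so ΔU = W_on_gas = nCᵥΔT with Cᵥ = R/(γ−1) = 92.38 J/(mol·K).
ΔU = 3.73 × 92.38 × (218.8 − 284) = -22450 J.

W ≈ -22.5 kJ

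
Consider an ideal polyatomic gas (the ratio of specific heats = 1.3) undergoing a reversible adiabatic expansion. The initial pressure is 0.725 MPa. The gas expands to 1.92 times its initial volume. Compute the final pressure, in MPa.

P₂ ≈ 0.310 MPa

Adiabatic: P₁V₁^γ = P₂V₂^γ ⇒ P₂ = P₁ (V₁/V₂)^γ.
P₂ = 0.725 × (1/1.92)^(1.3) = 0.3105 MPa.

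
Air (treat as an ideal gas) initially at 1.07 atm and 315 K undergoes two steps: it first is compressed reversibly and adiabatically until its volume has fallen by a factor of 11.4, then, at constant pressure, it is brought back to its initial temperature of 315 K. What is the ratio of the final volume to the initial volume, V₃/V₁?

For a diatomic ideal gas γ = 7/5.
Adiabatic step: V₂/V₁ = 0.08772; T₂ = T₁·11.4^(2/5) = 833.8 K.
Isobaric step: V₃/V₂ = T₃/T₂ = 315/833.8.
V₃/V₁ = (V₂/V₁)(V₃/V₂) = 0.08772 × (315/833.8) = 0.03314.

V₃/V₁ ≈ 0.0331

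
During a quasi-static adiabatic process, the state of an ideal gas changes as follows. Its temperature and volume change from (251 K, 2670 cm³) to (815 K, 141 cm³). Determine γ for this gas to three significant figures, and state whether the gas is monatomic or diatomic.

γ ≈ 1.40; diatomic

TV^(γ−1) = const ⇒ γ − 1 = ln(T₂/T₁) / ln(V₁/V₂).
γ = 1 + ln(815/251) / ln(2670/141) = 1.4.
γ ≈ 1.40 is close to 7/5, so the gas is diatomic.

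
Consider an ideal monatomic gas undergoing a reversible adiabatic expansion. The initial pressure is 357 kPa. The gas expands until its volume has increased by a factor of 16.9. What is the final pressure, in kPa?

P₂ ≈ 3.21 kPa

Adiabatic: P₁V₁^γ = P₂V₂^γ ⇒ P₂ = P₁ (V₁/V₂)^γ.
For a monatomic ideal gas γ = 5/3.
P₂ = 357 × (1/16.9)^(5/3) = 3.208 kPa.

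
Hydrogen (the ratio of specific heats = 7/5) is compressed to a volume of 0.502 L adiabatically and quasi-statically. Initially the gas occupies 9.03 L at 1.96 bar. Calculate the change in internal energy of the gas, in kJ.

ΔU ≈ 9.63 kJ

P₂ = P₁(V₁/V₂)^γ = 1.96×(9.03/0.502)^(7/5) = 112 bar.
For a reversible adiabat, W_by_gas = (P₁V₁ − P₂V₂)/(γ−1).
W_by = (196000×0.00903 − 1.12×10^7×0.000502) / (2/5) = -9632 J.
Q = 0 ⇒ ΔU = −W_by = 9632 J.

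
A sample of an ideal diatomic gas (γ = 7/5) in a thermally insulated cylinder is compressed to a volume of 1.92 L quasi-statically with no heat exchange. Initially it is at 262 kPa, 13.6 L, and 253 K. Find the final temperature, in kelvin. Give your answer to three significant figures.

T₂ ≈ 554 K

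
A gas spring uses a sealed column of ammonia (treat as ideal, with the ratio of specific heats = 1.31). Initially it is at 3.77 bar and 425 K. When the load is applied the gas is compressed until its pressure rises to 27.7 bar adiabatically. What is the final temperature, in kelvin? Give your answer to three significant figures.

Adiabatic: T₂/T₁ = (P₂/P₁)^((γ−1)/γ).
T₂ = 425 × (27.7/3.77)^(0.237) = 681.3 K.

T₂ ≈ 681 K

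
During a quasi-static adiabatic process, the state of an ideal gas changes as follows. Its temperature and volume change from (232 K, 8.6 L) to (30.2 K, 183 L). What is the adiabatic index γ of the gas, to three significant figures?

γ ≈ 1.67

TV^(γ−1) = const ⇒ γ − 1 = ln(T₂/T₁) / ln(V₁/V₂).
γ = 1 + ln(30.2/232) / ln(8.6/183) = 1.667.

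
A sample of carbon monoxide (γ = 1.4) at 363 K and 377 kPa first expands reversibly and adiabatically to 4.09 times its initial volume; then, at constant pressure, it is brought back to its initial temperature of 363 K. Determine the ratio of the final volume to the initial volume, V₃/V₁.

V₃/V₁ ≈ 7.18

Adiabatic step: V₂/V₁ = 4.09; T₂ = T₁·(1/4.09)^(0.4) = 206.6 K.
Isobaric step: V₃/V₂ = T₃/T₂ = 363/206.6.
V₃/V₁ = (V₂/V₁)(V₃/V₂) = 4.09 × (363/206.6) = 7.185.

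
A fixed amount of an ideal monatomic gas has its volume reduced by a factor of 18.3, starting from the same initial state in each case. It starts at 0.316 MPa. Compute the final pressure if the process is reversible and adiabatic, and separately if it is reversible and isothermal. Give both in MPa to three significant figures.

adiabatic: 40.2 MPa; isothermal: 5.78 MPa

For a monatomic ideal gas γ = 5/3.
Isothermal: P₂ = P₁(V₁/V₂) = 0.316×18.3 = 5.783 MPa.
Adiabatic: P₂ = P₁(V₁/V₂)^γ = 0.316×18.3^(5/3) = 40.16 MPa.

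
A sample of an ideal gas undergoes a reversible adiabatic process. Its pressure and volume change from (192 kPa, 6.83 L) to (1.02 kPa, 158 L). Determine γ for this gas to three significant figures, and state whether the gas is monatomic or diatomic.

γ ≈ 1.67; monatomic

PV^γ = const ⇒ γ = ln(P₂/P₁) / ln(V₁/V₂).
γ = ln(1.02/192) / ln(6.83/158) = 1.667.
γ ≈ 1.67 is close to 5/3, so the gas is monatomic.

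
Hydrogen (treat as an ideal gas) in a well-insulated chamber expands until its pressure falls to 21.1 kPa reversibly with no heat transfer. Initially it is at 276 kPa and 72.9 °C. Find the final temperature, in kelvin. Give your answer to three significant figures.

T₂ ≈ 166 K

Along an adiabat T P^((1−γ)/γ) is constant, so T₂ = T₁ (P₂/P₁)^((γ−1)/γ).
For a diatomic ideal gas γ = 7/5, so (γ−1)/γ = 2/7.
T₁ = 72.9 °C = 346 K.
T₂ = 346 × (21.1/276)^(2/7) = 166 K.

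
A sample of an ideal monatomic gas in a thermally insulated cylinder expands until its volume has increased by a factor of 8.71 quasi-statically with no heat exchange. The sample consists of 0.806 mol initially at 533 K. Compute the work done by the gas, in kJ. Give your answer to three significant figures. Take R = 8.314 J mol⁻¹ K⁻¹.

W ≈ 4.09 kJ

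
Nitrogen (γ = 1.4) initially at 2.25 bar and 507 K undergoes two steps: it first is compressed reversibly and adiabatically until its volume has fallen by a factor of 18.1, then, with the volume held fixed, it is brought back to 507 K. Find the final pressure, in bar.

P₃ ≈ 40.7 bar

Adiabatic step (PV^γ = const): P₂ = 2.25×18.1^(1.4) = 129.7 bar; T₂ = 507×18.1^(0.4) = 1615 K.
Isochoric: P₃ = P₂(T₃/T₂) = 129.7 × (507/1615) = 40.73 bar.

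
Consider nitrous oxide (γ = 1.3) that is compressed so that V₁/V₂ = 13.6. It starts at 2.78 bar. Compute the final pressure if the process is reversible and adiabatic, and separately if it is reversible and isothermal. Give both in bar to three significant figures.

adiabatic: 82.7 bar; isothermal: 37.8 bar

Isothermal: P₂ = P₁(V₁/V₂) = 2.78×13.6 = 37.81 bar.
Adiabatic: P₂ = P₁(V₁/V₂)^γ = 2.78×13.6^(1.3) = 82.73 bar.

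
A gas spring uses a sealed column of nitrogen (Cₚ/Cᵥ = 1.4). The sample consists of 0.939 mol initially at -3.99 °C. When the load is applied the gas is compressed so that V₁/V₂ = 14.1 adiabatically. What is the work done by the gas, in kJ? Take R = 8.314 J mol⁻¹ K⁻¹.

W ≈ -9.89 kJ

Adiabatic: T₁V₁^(γ−1) = T₂V₂^(γ−1) ⇒ T₂ = T₁ (V₁/V₂)^(γ−1).
T₁ = -3.99 °C = 269.2 K.
T₂ = 269.2 × 14.1^(0.4) = 775.7 K.
Q = 0, so ΔU = W_on_gas = nCᵥΔT with Cᵥ = R/(γ−1) = 20.79 J/(mol·K).
ΔU = 0.939 × 20.79 × (775.7 − 269.2) = 9886 J.
Work done by the gas = −ΔU = -9886 J.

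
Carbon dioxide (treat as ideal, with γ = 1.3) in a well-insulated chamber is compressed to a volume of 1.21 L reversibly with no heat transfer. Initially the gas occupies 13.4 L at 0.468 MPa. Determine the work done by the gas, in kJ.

W ≈ -22.1 kJ

P₂ = P₁(V₁/V₂)^γ = 0.468×(13.4/1.21)^(1.3) = 10.66 MPa.
For a reversible adiabat, W_by_gas = (P₁V₁ − P₂V₂)/(γ−1).
W_by = (468000×0.0134 − 1.066×10^7×0.00121) / (0.3) = -22100 J.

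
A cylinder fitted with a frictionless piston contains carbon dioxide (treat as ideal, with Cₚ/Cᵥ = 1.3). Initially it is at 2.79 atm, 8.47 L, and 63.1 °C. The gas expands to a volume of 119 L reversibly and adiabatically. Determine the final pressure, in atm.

P₂ ≈ 0.0899 atm

Adiabatic: P₁V₁^γ = P₂V₂^γ ⇒ P₂ = P₁ (V₁/V₂)^γ.
P₂ = 2.79 × (8.47/119)^(1.3) = 0.08988 atm.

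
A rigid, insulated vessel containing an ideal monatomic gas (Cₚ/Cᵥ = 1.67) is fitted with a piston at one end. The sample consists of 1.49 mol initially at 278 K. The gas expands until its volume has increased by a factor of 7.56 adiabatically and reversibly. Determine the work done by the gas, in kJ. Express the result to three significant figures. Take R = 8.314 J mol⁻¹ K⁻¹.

Adiabatic: T₁V₁^(γ−1) = T₂V₂^(γ−1) ⇒ T₂ = T₁ (V₁/V₂)^(γ−1).
T₂ = 278 × (1/7.56)^(0.67) = 71.69 K.
Q = 0, so ΔU = W_on_gas = nCᵥΔT with Cᵥ = R/(γ−1) = 12.41 J/(mol·K).
ΔU = 1.49 × 12.41 × (71.69 − 278) = -3815 J.
Work done by the gas = −ΔU = 3815 J.

W ≈ 3.81 kJ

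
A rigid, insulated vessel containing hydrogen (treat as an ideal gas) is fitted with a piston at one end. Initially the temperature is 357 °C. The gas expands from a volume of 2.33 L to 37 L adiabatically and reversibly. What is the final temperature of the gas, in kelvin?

Adiabatic: T₁V₁^(γ−1) = T₂V₂^(γ−1) ⇒ T₂ = T₁ (V₁/V₂)^(γ−1).
For a diatomic ideal gas γ = 7/5, so γ−1 = 2/5.
T₁ = 357 °C = 630.1 K.
T₂ = 630.1 × (2.33/37)^(2/5) = 208.5 K.

T₂ ≈ 208 K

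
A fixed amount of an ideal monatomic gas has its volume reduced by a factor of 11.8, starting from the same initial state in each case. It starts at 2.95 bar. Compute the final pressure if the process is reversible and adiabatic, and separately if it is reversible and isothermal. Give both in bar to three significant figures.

For a monatomic ideal gas γ = 5/3.
Isothermal: P₂ = P₁(V₁/V₂) = 2.95×11.8 = 34.81 bar.
Adiabatic: P₂ = P₁(V₁/V₂)^γ = 2.95×11.8^(5/3) = 180.4 bar.

adiabatic: 180 bar; isothermal: 34.8 bar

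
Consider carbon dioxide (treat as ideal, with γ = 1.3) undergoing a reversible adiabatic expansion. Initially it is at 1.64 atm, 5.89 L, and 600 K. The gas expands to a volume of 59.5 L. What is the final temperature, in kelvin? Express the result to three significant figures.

T₂ ≈ 300 K

Adiabatic: T₁V₁^(γ−1) = T₂V₂^(γ−1) ⇒ T₂ = T₁ (V₁/V₂)^(γ−1).
T₂ = 600 × (5.89/59.5)^(0.3) = 299.8 K.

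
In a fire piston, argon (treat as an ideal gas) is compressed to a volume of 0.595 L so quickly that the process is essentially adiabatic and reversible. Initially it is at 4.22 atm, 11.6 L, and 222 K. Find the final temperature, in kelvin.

For a reversible adiabat TV^(γ−1) is constant, so T₂ = T₁ (V₁/V₂)^(γ−1).
γ = 5/3 for a monatomic ideal gas.
T₂ = 222 × (11.6/0.595)^(2/3) = 1608 K.

T₂ ≈ 1610 K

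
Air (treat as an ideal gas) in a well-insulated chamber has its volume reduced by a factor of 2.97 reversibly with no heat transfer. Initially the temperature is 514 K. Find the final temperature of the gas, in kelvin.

T₂ ≈ 794 K

Adiabatic: T₁V₁^(γ−1) = T₂V₂^(γ−1) ⇒ T₂ = T₁ (V₁/V₂)^(γ−1).
For a diatomic ideal gas γ = 7/5, so γ−1 = 2/5.
T₂ = 514 × 2.97^(2/5) = 794.4 K.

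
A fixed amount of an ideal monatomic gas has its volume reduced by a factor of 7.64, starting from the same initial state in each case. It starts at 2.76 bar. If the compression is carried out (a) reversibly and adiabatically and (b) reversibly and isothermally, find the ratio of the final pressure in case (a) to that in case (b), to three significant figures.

For a monatomic ideal gas γ = 5/3.
Isothermal: P_b = P₁(V₁/V₂) = 2.76×7.64.
Adiabatic: P_a = P₁(V₁/V₂)^γ = 2.76×7.64^(5/3).
P_a/P_b = (V₁/V₂)^(γ−1) = 7.64^(2/3) = 3.879.

P_adiabatic / P_isothermal ≈ 3.88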